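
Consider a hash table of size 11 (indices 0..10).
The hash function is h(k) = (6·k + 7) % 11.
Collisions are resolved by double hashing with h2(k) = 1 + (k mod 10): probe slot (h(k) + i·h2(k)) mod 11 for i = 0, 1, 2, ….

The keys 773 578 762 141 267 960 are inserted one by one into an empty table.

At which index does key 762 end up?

Insert 773: h=3, slot 3 empty -> index 3.
Insert 578: h=10, slot 10 empty -> index 10.
Insert 762: h=3, h2=3, slot 3 occupied -> index 6.
Insert 141: h=6, h2=2, slot 6 occupied -> index 8.
Insert 267: h=3, h2=8, slot 3 occupied -> index 0.
Insert 960: h=3, h2=1, slot 3 occupied -> index 4.
Table: [267, ., ., 773, 960, ., 762, ., 141, ., 578]

6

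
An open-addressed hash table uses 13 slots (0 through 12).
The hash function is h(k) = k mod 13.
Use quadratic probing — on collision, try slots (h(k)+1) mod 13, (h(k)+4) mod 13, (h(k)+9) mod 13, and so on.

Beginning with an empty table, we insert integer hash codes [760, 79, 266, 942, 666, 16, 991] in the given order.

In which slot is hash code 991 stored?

12

760: h=6 => slot 6
79: h=1 => slot 1
266: h=6, probe 6,7 => slot 7
942: h=6, probe 6,7,10 => slot 10
666: h=3 => slot 3
16: h=3, probe 3,4 => slot 4
991: h=3, probe 3,4,7,12 => slot 12
Table: [-, 79, -, 666, 16, -, 760, 266, -, -, 942, -, 991]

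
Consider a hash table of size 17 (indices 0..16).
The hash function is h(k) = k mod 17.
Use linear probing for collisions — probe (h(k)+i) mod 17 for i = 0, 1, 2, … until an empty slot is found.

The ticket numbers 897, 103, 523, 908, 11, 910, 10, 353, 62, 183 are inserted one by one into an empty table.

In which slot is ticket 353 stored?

15

897: h=13 -> slot 13
103: h=1 -> slot 1
523: h=13, probe 13,14 -> slot 14
908: h=7 -> slot 7
11: h=11 -> slot 11
910: h=9 -> slot 9
10: h=10 -> slot 10
353: h=13, probe 13,14,15 -> slot 15
62: h=11, probe 11,12 -> slot 12
183: h=13, probe 13,14,15,16 -> slot 16
Table: [—, 103, —, —, —, —, —, 908, —, 910, 10, 11, 62, 897, 523, 353, 183]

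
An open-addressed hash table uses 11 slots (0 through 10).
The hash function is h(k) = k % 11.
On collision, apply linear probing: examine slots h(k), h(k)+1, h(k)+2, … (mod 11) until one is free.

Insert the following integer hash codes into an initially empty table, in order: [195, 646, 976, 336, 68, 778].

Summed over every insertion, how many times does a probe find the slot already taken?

195: h=8 => slot 8
646: h=8, probe 8,9 => slot 9
976: h=8, probe 8,9,10 => slot 10
336: h=6 => slot 6
68: h=2 => slot 2
778: h=8, probe 8,9,10,0 => slot 0
Table: [778, _, 68, _, _, _, 336, _, 195, 646, 976]

6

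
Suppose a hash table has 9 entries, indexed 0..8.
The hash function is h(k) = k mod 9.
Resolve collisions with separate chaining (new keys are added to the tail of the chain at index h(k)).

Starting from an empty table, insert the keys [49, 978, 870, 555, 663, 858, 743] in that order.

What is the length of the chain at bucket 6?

4

Insert 49: h=4, bucket 4 empty -> new chain.
Insert 978: h=6, bucket 6 empty -> new chain.
Insert 870: h=6, bucket 6 nonempty -> append to chain.
Insert 555: h=6, bucket 6 nonempty -> append to chain.
Insert 663: h=6, bucket 6 nonempty -> append to chain.
Insert 858: h=3, bucket 3 empty -> new chain.
Insert 743: h=5, bucket 5 empty -> new chain.
Final buckets:
0: ∅
1: ∅
2: ∅
3: 858
4: 49
5: 743
6: 978 -> 870 -> 555 -> 663
7: ∅
8: ∅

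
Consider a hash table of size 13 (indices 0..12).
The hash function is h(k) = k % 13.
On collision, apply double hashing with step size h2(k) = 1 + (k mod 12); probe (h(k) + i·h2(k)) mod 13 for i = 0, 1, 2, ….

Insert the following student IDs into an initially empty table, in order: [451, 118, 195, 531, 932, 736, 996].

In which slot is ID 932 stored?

Insert 451: h=9, slot 9 empty => index 9.
Insert 118: h=1, slot 1 empty => index 1.
Insert 195: h=0, slot 0 empty => index 0.
Insert 531: h=11, slot 11 empty => index 11.
Insert 932: h=9, h2=9, slot 9 occupied => index 5.
Insert 736: h=8, slot 8 empty => index 8.
Insert 996: h=8, h2=1, slots 8,9 occupied => index 10.
Table: [195, 118, —, —, —, 932, —, —, 736, 451, 996, 531, —]

5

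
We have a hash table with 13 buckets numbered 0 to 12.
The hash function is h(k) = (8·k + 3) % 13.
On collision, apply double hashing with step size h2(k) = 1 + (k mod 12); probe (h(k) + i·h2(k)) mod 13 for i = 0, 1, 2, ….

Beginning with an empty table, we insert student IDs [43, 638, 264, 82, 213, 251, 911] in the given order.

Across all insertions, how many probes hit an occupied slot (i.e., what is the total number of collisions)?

43 hashes to 9; slot 9 is free -> place at 9.
638 hashes to 11; slot 11 is free -> place at 11.
264 hashes to 9, h2=1; 9 taken -> place at 10.
82 hashes to 9, h2=11; 9 taken -> place at 7.
213 hashes to 4; slot 4 is free -> place at 4.
251 hashes to 9, h2=12; 9 taken -> place at 8.
911 hashes to 11, h2=12; 11,10,9,8,7 taken -> place at 6.
Table: [-, -, -, -, 213, -, 911, 82, 251, 43, 264, 638, -]

8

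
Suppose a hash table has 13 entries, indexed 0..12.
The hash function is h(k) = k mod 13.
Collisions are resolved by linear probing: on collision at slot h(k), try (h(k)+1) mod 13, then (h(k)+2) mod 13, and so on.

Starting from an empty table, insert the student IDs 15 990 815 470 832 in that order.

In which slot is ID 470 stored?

15: h=2 -> slot 2
990: h=2, probe 2,3 -> slot 3
815: h=9 -> slot 9
470: h=2, probe 2,3,4 -> slot 4
832: h=0 -> slot 0
Table: [832, _, 15, 990, 470, _, _, _, _, 815, _, _, _]

4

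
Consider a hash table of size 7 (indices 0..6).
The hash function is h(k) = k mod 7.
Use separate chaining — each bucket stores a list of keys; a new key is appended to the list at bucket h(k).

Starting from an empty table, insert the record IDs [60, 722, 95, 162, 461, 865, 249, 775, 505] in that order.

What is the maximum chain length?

4

60 → bucket 4
722 → bucket 1
95 → bucket 4 (collision)
162 → bucket 1 (collision)
461 → bucket 6
865 → bucket 4 (collision)
249 → bucket 4 (collision)
775 → bucket 5
505 → bucket 1 (collision)
Final buckets:
0: _
1: 722 -> 162 -> 505
2: _
3: _
4: 60 -> 95 -> 865 -> 249
5: 775
6: 461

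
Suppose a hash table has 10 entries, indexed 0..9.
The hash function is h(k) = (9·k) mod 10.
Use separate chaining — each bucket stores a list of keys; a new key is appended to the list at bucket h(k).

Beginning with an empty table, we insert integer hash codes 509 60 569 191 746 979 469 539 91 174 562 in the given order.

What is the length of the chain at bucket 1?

5

Insert 509: h=1, bucket 1 empty → new chain.
Insert 60: h=0, bucket 0 empty → new chain.
Insert 569: h=1, bucket 1 nonempty → append to chain.
Insert 191: h=9, bucket 9 empty → new chain.
Insert 746: h=4, bucket 4 empty → new chain.
Insert 979: h=1, bucket 1 nonempty → append to chain.
Insert 469: h=1, bucket 1 nonempty → append to chain.
Insert 539: h=1, bucket 1 nonempty → append to chain.
Insert 91: h=9, bucket 9 nonempty → append to chain.
Insert 174: h=6, bucket 6 empty → new chain.
Insert 562: h=8, bucket 8 empty → new chain.
Final buckets:
0: 60
1: 509 -> 569 -> 979 -> 469 -> 539
2: —
3: —
4: 746
5: —
6: 174
7: —
8: 562
9: 191 -> 91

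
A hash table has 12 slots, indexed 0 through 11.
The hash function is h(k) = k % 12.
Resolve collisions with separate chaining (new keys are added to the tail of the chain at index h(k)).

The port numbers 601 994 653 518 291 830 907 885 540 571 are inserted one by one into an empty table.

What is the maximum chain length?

2

601 → bucket 1
994 → bucket 10
653 → bucket 5
518 → bucket 2
291 → bucket 3
830 → bucket 2 (collision)
907 → bucket 7
885 → bucket 9
540 → bucket 0
571 → bucket 7 (collision)
Final buckets:
0: 540
1: 601
2: 518 -> 830
3: 291
4: _
5: 653
6: _
7: 907 -> 571
8: _
9: 885
10: 994
11: _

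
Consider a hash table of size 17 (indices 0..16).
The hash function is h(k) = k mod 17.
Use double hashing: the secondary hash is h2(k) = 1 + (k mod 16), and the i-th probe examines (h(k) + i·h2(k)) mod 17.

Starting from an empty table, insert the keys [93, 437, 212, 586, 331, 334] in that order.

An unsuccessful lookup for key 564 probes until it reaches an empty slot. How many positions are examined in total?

4

Insert 93: h=8, slot 8 empty → index 8.
Insert 437: h=12, slot 12 empty → index 12.
Insert 212: h=8, h2=5, slot 8 occupied → index 13.
Insert 586: h=8, h2=11, slot 8 occupied → index 2.
Insert 331: h=8, h2=12, slot 8 occupied → index 3.
Insert 334: h=11, slot 11 empty → index 11.
Table: [., ., 586, 331, ., ., ., ., 93, ., ., 334, 437, 212, ., ., .]
Lookup 564: h=3, h2=5, probe 3,8,13,1 → slot 1 empty, not found.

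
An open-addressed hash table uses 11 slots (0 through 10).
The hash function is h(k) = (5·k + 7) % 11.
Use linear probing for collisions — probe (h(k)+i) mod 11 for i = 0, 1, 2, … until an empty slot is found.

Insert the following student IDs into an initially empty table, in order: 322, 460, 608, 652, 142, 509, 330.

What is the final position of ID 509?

4

Insert 322: h=0, slot 0 empty => index 0.
Insert 460: h=8, slot 8 empty => index 8.
Insert 608: h=0, slot 0 occupied => index 1.
Insert 652: h=0, slots 0,1 occupied => index 2.
Insert 142: h=2, slot 2 occupied => index 3.
Insert 509: h=0, slots 0,1,2,3 occupied => index 4.
Insert 330: h=7, slot 7 empty => index 7.
Table: [322, 608, 652, 142, 509, ∅, ∅, 330, 460, ∅, ∅]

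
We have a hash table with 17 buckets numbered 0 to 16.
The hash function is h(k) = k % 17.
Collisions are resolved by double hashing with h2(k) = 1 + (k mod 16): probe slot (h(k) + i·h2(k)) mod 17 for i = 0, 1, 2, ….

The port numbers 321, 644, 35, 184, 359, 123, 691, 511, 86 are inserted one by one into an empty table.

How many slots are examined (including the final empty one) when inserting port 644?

321: h=15 → slot 15
644: h=15, h2=5, probe 15,3 → slot 3
35: h=1 → slot 1
184: h=14 → slot 14
359: h=2 → slot 2
123: h=4 → slot 4
691: h=11 → slot 11
511: h=1, h2=16, probe 1,0 → slot 0
86: h=1, h2=7, probe 1,8 → slot 8
Table: [511, 35, 359, 644, 123, _, _, _, 86, _, _, 691, _, _, 184, 321, _]

2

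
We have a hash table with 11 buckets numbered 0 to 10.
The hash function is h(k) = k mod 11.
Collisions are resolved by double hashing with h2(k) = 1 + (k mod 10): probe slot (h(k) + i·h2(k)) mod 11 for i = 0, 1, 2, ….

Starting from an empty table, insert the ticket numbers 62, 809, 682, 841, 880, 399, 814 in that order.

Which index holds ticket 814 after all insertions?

62 hashes to 7; slot 7 is free → place at 7.
809 hashes to 6; slot 6 is free → place at 6.
682 hashes to 0; slot 0 is free → place at 0.
841 hashes to 5; slot 5 is free → place at 5.
880 hashes to 0, h2=1; 0 taken → place at 1.
399 hashes to 3; slot 3 is free → place at 3.
814 hashes to 0, h2=5; 0,5 taken → place at 10.
Table: [682, 880, ∅, 399, ∅, 841, 809, 62, ∅, ∅, 814]

10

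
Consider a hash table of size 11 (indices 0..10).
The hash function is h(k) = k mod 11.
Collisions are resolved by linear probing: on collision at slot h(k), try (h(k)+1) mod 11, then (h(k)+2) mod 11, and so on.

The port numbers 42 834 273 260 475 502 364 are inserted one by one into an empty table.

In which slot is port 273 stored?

0

42 hashes to 9; slot 9 is free -> place at 9.
834 hashes to 9; 9 taken -> place at 10.
273 hashes to 9; 9,10 taken -> place at 0.
260 hashes to 7; slot 7 is free -> place at 7.
475 hashes to 2; slot 2 is free -> place at 2.
502 hashes to 7; 7 taken -> place at 8.
364 hashes to 1; slot 1 is free -> place at 1.
Table: [273, 364, 475, ∅, ∅, ∅, ∅, 260, 502, 42, 834]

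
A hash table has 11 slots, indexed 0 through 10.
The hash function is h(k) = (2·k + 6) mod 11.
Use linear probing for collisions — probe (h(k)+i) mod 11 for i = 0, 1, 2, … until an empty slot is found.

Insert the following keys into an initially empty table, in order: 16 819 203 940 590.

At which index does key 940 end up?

8

16 hashes to 5; slot 5 is free => place at 5.
819 hashes to 5; 5 taken => place at 6.
203 hashes to 5; 5,6 taken => place at 7.
940 hashes to 5; 5,6,7 taken => place at 8.
590 hashes to 9; slot 9 is free => place at 9.
Table: [., ., ., ., ., 16, 819, 203, 940, 590, .]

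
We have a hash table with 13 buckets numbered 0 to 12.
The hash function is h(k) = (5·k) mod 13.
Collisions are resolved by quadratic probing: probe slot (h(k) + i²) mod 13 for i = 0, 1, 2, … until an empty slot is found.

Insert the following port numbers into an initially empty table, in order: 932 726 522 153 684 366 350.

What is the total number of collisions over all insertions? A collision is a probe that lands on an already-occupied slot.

932: h=6 -> slot 6
726: h=3 -> slot 3
522: h=10 -> slot 10
153: h=11 -> slot 11
684: h=1 -> slot 1
366: h=10, probe 10,11,1,6,0 -> slot 0
350: h=8 -> slot 8
Table: [366, 684, _, 726, _, _, 932, _, 350, _, 522, 153, _]

4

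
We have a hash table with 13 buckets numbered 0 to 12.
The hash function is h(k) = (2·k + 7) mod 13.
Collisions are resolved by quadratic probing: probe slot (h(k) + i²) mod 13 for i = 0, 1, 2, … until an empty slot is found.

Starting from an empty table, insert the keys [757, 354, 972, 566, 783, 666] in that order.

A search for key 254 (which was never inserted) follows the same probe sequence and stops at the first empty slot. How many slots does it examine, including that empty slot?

757: h=0 => slot 0
354: h=0, probe 0,1 => slot 1
972: h=1, probe 1,2 => slot 2
566: h=8 => slot 8
783: h=0, probe 0,1,4 => slot 4
666: h=0, probe 0,1,4,9 => slot 9
Table: [757, 354, 972, ∅, 783, ∅, ∅, ∅, 566, 666, ∅, ∅, ∅]
Lookup 254: h=8, probe 8,9,12 → slot 12 empty, not found.

3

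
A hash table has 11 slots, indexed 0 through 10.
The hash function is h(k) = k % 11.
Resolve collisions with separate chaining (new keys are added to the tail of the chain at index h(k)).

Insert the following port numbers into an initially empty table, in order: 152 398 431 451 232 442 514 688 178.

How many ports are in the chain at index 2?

4

152 -> bucket 9
398 -> bucket 2
431 -> bucket 2 (collision)
451 -> bucket 0
232 -> bucket 1
442 -> bucket 2 (collision)
514 -> bucket 8
688 -> bucket 6
178 -> bucket 2 (collision)
Final buckets:
0: 451
1: 232
2: 398 -> 431 -> 442 -> 178
3: —
4: —
5: —
6: 688
7: —
8: 514
9: 152
10: —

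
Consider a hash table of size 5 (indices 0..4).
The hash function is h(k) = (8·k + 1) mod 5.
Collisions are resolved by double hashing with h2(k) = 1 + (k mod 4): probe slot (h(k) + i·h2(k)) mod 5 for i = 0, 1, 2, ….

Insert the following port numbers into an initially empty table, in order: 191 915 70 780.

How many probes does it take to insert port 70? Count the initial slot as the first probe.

191: h=4 -> slot 4
915: h=1 -> slot 1
70: h=1, h2=3, probe 1,4,2 -> slot 2
780: h=1, h2=1, probe 1,2,3 -> slot 3
Table: [∅, 915, 70, 780, 191]

3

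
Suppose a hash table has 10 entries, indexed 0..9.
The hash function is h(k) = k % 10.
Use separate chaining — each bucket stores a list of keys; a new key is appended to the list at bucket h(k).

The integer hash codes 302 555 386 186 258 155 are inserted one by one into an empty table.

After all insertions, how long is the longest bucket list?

Insert 302: h=2, bucket 2 empty → new chain.
Insert 555: h=5, bucket 5 empty → new chain.
Insert 386: h=6, bucket 6 empty → new chain.
Insert 186: h=6, bucket 6 nonempty → append to chain.
Insert 258: h=8, bucket 8 empty → new chain.
Insert 155: h=5, bucket 5 nonempty → append to chain.
Final buckets:
0: ∅
1: ∅
2: 302
3: ∅
4: ∅
5: 555 -> 155
6: 386 -> 186
7: ∅
8: 258
9: ∅

2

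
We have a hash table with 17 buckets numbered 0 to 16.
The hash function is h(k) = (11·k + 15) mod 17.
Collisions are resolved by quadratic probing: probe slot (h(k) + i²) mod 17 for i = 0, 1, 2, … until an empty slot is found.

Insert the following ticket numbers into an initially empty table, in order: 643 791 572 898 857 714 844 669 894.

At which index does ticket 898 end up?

3

643 hashes to 16; slot 16 is free -> place at 16.
791 hashes to 12; slot 12 is free -> place at 12.
572 hashes to 0; slot 0 is free -> place at 0.
898 hashes to 16; 16,0 taken -> place at 3.
857 hashes to 7; slot 7 is free -> place at 7.
714 hashes to 15; slot 15 is free -> place at 15.
844 hashes to 0; 0 taken -> place at 1.
669 hashes to 13; slot 13 is free -> place at 13.
894 hashes to 6; slot 6 is free -> place at 6.
Table: [572, 844, ∅, 898, ∅, ∅, 894, 857, ∅, ∅, ∅, ∅, 791, 669, ∅, 714, 643]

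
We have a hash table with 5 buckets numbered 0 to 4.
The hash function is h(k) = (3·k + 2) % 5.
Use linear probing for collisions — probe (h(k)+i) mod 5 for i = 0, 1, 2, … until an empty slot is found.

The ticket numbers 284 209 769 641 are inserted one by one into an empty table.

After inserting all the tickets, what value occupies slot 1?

284 hashes to 4; slot 4 is free -> place at 4.
209 hashes to 4; 4 taken -> place at 0.
769 hashes to 4; 4,0 taken -> place at 1.
641 hashes to 0; 0,1 taken -> place at 2.
Table: [209, 769, 641, ∅, 284]

769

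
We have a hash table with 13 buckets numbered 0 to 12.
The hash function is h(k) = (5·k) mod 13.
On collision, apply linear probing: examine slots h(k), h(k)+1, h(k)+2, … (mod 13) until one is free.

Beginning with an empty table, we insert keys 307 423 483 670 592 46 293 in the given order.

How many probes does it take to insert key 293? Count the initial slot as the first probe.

307: h=1 → slot 1
423: h=9 → slot 9
483: h=10 → slot 10
670: h=9, probe 9,10,11 → slot 11
592: h=9, probe 9,10,11,12 → slot 12
46: h=9, probe 9,10,11,12,0 → slot 0
293: h=9, probe 9,10,11,12,0,1,2 → slot 2
Table: [46, 307, 293, _, _, _, _, _, _, 423, 483, 670, 592]

7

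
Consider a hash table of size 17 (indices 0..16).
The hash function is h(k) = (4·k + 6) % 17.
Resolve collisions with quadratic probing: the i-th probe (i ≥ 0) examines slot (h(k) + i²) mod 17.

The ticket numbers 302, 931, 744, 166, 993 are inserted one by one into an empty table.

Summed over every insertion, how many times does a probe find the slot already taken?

Insert 302: h=7, slot 7 empty → index 7.
Insert 931: h=7, slot 7 occupied → index 8.
Insert 744: h=7, slots 7,8 occupied → index 11.
Insert 166: h=7, slots 7,8,11 occupied → index 16.
Insert 993: h=0, slot 0 empty → index 0.
Table: [993, ., ., ., ., ., ., 302, 931, ., ., 744, ., ., ., ., 166]

6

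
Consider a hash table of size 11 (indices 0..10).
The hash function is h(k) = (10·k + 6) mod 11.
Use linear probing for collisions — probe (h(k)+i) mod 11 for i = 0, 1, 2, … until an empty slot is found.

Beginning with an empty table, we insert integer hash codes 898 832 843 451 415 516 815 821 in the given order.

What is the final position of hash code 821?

2

898: h=10 → slot 10
832: h=10, probe 10,0 → slot 0
843: h=10, probe 10,0,1 → slot 1
451: h=6 → slot 6
415: h=9 → slot 9
516: h=7 → slot 7
815: h=5 → slot 5
821: h=10, probe 10,0,1,2 → slot 2
Table: [832, 843, 821, _, _, 815, 451, 516, _, 415, 898]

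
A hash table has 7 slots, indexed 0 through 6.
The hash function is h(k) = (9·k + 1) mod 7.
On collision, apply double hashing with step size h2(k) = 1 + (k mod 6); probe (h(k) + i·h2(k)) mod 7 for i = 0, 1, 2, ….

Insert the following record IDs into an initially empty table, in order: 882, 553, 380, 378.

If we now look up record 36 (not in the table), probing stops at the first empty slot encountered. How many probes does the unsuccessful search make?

882: h=1 -> slot 1
553: h=1, h2=2, probe 1,3 -> slot 3
380: h=5 -> slot 5
378: h=1, h2=1, probe 1,2 -> slot 2
Table: [—, 882, 378, 553, —, 380, —]
Lookup 36: h=3, h2=1, probe 3,4 → slot 4 empty, not found.

2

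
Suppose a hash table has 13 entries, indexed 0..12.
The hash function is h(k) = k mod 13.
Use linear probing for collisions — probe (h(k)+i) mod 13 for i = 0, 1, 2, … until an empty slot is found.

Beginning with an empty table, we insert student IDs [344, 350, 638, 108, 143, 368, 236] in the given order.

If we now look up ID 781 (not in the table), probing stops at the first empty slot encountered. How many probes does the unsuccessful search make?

3

344: h=6 → slot 6
350: h=12 → slot 12
638: h=1 → slot 1
108: h=4 → slot 4
143: h=0 → slot 0
368: h=4, probe 4,5 → slot 5
236: h=2 → slot 2
Table: [143, 638, 236, ∅, 108, 368, 344, ∅, ∅, ∅, ∅, ∅, 350]
Lookup 781: h=1, probe 1,2,3 → slot 3 empty, not found.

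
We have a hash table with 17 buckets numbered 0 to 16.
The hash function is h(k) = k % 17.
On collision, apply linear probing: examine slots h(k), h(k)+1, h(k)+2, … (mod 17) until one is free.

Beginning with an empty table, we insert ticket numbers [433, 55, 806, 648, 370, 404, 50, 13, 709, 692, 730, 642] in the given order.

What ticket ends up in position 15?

Insert 433: h=8, slot 8 empty → index 8.
Insert 55: h=4, slot 4 empty → index 4.
Insert 806: h=7, slot 7 empty → index 7.
Insert 648: h=2, slot 2 empty → index 2.
Insert 370: h=13, slot 13 empty → index 13.
Insert 404: h=13, slot 13 occupied → index 14.
Insert 50: h=16, slot 16 empty → index 16.
Insert 13: h=13, slots 13,14 occupied → index 15.
Insert 709: h=12, slot 12 empty → index 12.
Insert 692: h=12, slots 12,13,14,15,16 occupied → index 0.
Insert 730: h=16, slots 16,0 occupied → index 1.
Insert 642: h=13, slots 13,14,15,16,0,1,2 occupied → index 3.
Table: [692, 730, 648, 642, 55, _, _, 806, 433, _, _, _, 709, 370, 404, 13, 50]

13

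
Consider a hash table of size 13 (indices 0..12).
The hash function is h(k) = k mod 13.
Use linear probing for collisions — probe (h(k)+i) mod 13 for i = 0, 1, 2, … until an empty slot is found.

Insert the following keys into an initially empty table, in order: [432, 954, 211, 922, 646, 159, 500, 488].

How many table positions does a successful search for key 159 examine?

432 hashes to 3; slot 3 is free => place at 3.
954 hashes to 5; slot 5 is free => place at 5.
211 hashes to 3; 3 taken => place at 4.
922 hashes to 12; slot 12 is free => place at 12.
646 hashes to 9; slot 9 is free => place at 9.
159 hashes to 3; 3,4,5 taken => place at 6.
500 hashes to 6; 6 taken => place at 7.
488 hashes to 7; 7 taken => place at 8.
Table: [∅, ∅, ∅, 432, 211, 954, 159, 500, 488, 646, ∅, ∅, 922]
Lookup 159: h=3, probe 3,4,5,6 → found at 6.

4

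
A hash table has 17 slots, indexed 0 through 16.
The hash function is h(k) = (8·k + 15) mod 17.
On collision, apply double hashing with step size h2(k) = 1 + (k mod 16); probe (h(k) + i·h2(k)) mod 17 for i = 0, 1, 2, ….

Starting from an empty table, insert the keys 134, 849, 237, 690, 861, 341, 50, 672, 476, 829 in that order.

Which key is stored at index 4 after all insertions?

Insert 134: h=16, slot 16 empty -> index 16.
Insert 849: h=7, slot 7 empty -> index 7.
Insert 237: h=7, h2=14, slot 7 occupied -> index 4.
Insert 690: h=10, slot 10 empty -> index 10.
Insert 861: h=1, slot 1 empty -> index 1.
Insert 341: h=6, slot 6 empty -> index 6.
Insert 50: h=7, h2=3, slots 7,10 occupied -> index 13.
Insert 672: h=2, slot 2 empty -> index 2.
Insert 476: h=15, slot 15 empty -> index 15.
Insert 829: h=0, slot 0 empty -> index 0.
Table: [829, 861, 672, ., 237, ., 341, 849, ., ., 690, ., ., 50, ., 476, 134]

237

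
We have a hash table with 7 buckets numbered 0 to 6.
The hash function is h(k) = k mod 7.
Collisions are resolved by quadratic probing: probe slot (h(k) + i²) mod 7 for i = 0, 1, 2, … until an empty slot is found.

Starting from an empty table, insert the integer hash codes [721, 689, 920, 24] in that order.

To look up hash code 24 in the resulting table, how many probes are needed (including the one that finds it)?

4

Insert 721: h=0, slot 0 empty -> index 0.
Insert 689: h=3, slot 3 empty -> index 3.
Insert 920: h=3, slot 3 occupied -> index 4.
Insert 24: h=3, slots 3,4,0 occupied -> index 5.
Table: [721, ., ., 689, 920, 24, .]
Lookup 24: h=3, probe 3,4,0,5 → found at 5.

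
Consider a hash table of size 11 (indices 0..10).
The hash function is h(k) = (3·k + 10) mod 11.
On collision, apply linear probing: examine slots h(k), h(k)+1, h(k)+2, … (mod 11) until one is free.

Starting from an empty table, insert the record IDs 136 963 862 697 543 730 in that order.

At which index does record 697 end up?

2

136 hashes to 0; slot 0 is free => place at 0.
963 hashes to 6; slot 6 is free => place at 6.
862 hashes to 0; 0 taken => place at 1.
697 hashes to 0; 0,1 taken => place at 2.
543 hashes to 0; 0,1,2 taken => place at 3.
730 hashes to 0; 0,1,2,3 taken => place at 4.
Table: [136, 862, 697, 543, 730, ∅, 963, ∅, ∅, ∅, ∅]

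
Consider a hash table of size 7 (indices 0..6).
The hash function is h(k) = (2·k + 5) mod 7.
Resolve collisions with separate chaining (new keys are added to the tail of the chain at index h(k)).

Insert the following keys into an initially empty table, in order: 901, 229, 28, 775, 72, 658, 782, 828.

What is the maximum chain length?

4

901 → bucket 1
229 → bucket 1 (collision)
28 → bucket 5
775 → bucket 1 (collision)
72 → bucket 2
658 → bucket 5 (collision)
782 → bucket 1 (collision)
828 → bucket 2 (collision)
Final buckets:
0: .
1: 901 -> 229 -> 775 -> 782
2: 72 -> 828
3: .
4: .
5: 28 -> 658
6: .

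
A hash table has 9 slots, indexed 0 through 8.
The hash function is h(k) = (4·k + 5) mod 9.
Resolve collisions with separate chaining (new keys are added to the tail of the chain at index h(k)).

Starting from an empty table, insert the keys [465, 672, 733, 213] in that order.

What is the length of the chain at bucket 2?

3

Insert 465: h=2, bucket 2 empty -> new chain.
Insert 672: h=2, bucket 2 nonempty -> append to chain.
Insert 733: h=3, bucket 3 empty -> new chain.
Insert 213: h=2, bucket 2 nonempty -> append to chain.
Final buckets:
0: .
1: .
2: 465 -> 672 -> 213
3: 733
4: .
5: .
6: .
7: .
8: .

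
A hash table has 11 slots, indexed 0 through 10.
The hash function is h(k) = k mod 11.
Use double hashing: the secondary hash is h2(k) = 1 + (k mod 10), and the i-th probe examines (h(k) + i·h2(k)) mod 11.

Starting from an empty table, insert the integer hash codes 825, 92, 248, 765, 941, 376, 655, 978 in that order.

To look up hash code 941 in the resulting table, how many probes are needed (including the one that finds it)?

2

825 hashes to 0; slot 0 is free => place at 0.
92 hashes to 4; slot 4 is free => place at 4.
248 hashes to 6; slot 6 is free => place at 6.
765 hashes to 6, h2=6; 6 taken => place at 1.
941 hashes to 6, h2=2; 6 taken => place at 8.
376 hashes to 2; slot 2 is free => place at 2.
655 hashes to 6, h2=6; 6,1 taken => place at 7.
978 hashes to 10; slot 10 is free => place at 10.
Table: [825, 765, 376, ∅, 92, ∅, 248, 655, 941, ∅, 978]
Lookup 941: h=6, h2=2, probe 6,8 → found at 8.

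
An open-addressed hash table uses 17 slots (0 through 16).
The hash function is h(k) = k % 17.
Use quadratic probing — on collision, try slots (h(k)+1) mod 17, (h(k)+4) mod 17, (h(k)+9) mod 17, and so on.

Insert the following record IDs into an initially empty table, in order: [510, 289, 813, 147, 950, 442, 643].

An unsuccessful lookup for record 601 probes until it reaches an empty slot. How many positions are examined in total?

2

510 hashes to 0; slot 0 is free -> place at 0.
289 hashes to 0; 0 taken -> place at 1.
813 hashes to 14; slot 14 is free -> place at 14.
147 hashes to 11; slot 11 is free -> place at 11.
950 hashes to 15; slot 15 is free -> place at 15.
442 hashes to 0; 0,1 taken -> place at 4.
643 hashes to 14; 14,15,1 taken -> place at 6.
Table: [510, 289, ., ., 442, ., 643, ., ., ., ., 147, ., ., 813, 950, .]
Lookup 601: h=6, probe 6,7 → slot 7 empty, not found.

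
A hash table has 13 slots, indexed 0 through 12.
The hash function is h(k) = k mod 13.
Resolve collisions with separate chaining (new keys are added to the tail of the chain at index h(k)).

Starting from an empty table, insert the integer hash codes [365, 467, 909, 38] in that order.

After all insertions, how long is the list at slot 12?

3

365 → bucket 1
467 → bucket 12
909 → bucket 12 (collision)
38 → bucket 12 (collision)
Final buckets:
0: -
1: 365
2: -
3: -
4: -
5: -
6: -
7: -
8: -
9: -
10: -
11: -
12: 467 -> 909 -> 38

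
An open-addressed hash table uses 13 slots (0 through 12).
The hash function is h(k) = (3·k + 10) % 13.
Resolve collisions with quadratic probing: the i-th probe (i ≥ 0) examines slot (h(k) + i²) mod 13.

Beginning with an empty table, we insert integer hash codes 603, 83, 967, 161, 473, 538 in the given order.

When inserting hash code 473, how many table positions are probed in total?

5

Insert 603: h=12, slot 12 empty => index 12.
Insert 83: h=12, slot 12 occupied => index 0.
Insert 967: h=12, slots 12,0 occupied => index 3.
Insert 161: h=12, slots 12,0,3 occupied => index 8.
Insert 473: h=12, slots 12,0,3,8 occupied => index 2.
Insert 538: h=12, slots 12,0,3,8,2 occupied => index 11.
Table: [83, -, 473, 967, -, -, -, -, 161, -, -, 538, 603]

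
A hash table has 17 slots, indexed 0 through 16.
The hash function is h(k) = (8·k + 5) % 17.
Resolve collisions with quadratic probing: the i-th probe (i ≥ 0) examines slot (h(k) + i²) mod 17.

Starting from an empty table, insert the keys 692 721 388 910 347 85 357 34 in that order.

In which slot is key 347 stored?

11

692: h=16 -> slot 16
721: h=10 -> slot 10
388: h=15 -> slot 15
910: h=9 -> slot 9
347: h=10, probe 10,11 -> slot 11
85: h=5 -> slot 5
357: h=5, probe 5,6 -> slot 6
34: h=5, probe 5,6,9,14 -> slot 14
Table: [∅, ∅, ∅, ∅, ∅, 85, 357, ∅, ∅, 910, 721, 347, ∅, ∅, 34, 388, 692]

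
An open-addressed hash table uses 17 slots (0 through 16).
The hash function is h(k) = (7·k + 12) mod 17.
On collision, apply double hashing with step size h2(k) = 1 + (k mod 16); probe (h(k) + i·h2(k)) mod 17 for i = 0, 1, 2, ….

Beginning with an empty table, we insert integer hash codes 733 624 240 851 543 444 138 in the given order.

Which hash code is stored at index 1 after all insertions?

444

733: h=9 => slot 9
624: h=11 => slot 11
240: h=9, h2=1, probe 9,10 => slot 10
851: h=2 => slot 2
543: h=5 => slot 5
444: h=9, h2=13, probe 9,5,1 => slot 1
138: h=9, h2=11, probe 9,3 => slot 3
Table: [_, 444, 851, 138, _, 543, _, _, _, 733, 240, 624, _, _, _, _, _]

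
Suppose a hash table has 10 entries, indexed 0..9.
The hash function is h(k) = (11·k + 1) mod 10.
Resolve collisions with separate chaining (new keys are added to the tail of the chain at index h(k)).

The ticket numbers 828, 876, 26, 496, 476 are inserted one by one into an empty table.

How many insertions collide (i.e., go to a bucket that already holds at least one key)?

Insert 828: h=9, bucket 9 empty → new chain.
Insert 876: h=7, bucket 7 empty → new chain.
Insert 26: h=7, bucket 7 nonempty → append to chain.
Insert 496: h=7, bucket 7 nonempty → append to chain.
Insert 476: h=7, bucket 7 nonempty → append to chain.
Final buckets:
0: .
1: .
2: .
3: .
4: .
5: .
6: .
7: 876 -> 26 -> 496 -> 476
8: .
9: 828

3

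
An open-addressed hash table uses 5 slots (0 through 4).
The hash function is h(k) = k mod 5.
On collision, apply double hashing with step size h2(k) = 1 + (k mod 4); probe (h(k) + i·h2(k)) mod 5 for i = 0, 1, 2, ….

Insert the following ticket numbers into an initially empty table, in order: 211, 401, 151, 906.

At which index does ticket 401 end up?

3

211: h=1 -> slot 1
401: h=1, h2=2, probe 1,3 -> slot 3
151: h=1, h2=4, probe 1,0 -> slot 0
906: h=1, h2=3, probe 1,4 -> slot 4
Table: [151, 211, —, 401, 906]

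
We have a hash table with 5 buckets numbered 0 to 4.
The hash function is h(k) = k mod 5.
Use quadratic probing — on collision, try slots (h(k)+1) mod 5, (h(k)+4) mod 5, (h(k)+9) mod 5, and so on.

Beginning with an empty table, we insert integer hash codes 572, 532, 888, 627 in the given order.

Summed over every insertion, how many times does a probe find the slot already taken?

572 hashes to 2; slot 2 is free -> place at 2.
532 hashes to 2; 2 taken -> place at 3.
888 hashes to 3; 3 taken -> place at 4.
627 hashes to 2; 2,3 taken -> place at 1.
Table: [∅, 627, 572, 532, 888]

4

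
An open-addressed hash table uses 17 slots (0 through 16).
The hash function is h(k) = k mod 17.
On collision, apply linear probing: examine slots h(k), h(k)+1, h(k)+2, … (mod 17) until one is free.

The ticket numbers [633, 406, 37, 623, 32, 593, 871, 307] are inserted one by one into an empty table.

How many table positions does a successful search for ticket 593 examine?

633 hashes to 4; slot 4 is free => place at 4.
406 hashes to 15; slot 15 is free => place at 15.
37 hashes to 3; slot 3 is free => place at 3.
623 hashes to 11; slot 11 is free => place at 11.
32 hashes to 15; 15 taken => place at 16.
593 hashes to 15; 15,16 taken => place at 0.
871 hashes to 4; 4 taken => place at 5.
307 hashes to 1; slot 1 is free => place at 1.
Table: [593, 307, _, 37, 633, 871, _, _, _, _, _, 623, _, _, _, 406, 32]
Lookup 593: h=15, probe 15,16,0 → found at 0.

3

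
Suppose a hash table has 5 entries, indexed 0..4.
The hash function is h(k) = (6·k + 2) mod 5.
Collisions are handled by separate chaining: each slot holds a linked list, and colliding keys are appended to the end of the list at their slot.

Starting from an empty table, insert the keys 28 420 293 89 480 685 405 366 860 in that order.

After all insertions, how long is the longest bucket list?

5

Insert 28: h=0, bucket 0 empty -> new chain.
Insert 420: h=2, bucket 2 empty -> new chain.
Insert 293: h=0, bucket 0 nonempty -> append to chain.
Insert 89: h=1, bucket 1 empty -> new chain.
Insert 480: h=2, bucket 2 nonempty -> append to chain.
Insert 685: h=2, bucket 2 nonempty -> append to chain.
Insert 405: h=2, bucket 2 nonempty -> append to chain.
Insert 366: h=3, bucket 3 empty -> new chain.
Insert 860: h=2, bucket 2 nonempty -> append to chain.
Final buckets:
0: 28 -> 293
1: 89
2: 420 -> 480 -> 685 -> 405 -> 860
3: 366
4: —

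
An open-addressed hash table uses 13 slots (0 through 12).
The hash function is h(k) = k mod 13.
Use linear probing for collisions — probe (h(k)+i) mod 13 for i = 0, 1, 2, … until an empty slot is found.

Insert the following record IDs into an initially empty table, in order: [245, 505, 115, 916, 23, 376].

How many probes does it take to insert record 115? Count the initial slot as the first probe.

3

Insert 245: h=11, slot 11 empty -> index 11.
Insert 505: h=11, slot 11 occupied -> index 12.
Insert 115: h=11, slots 11,12 occupied -> index 0.
Insert 916: h=6, slot 6 empty -> index 6.
Insert 23: h=10, slot 10 empty -> index 10.
Insert 376: h=12, slots 12,0 occupied -> index 1.
Table: [115, 376, _, _, _, _, 916, _, _, _, 23, 245, 505]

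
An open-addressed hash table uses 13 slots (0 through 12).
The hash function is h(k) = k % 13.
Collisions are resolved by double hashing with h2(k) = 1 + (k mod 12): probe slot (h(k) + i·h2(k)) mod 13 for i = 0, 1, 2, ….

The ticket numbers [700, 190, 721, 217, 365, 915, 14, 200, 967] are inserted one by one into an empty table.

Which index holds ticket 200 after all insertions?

10

700: h=11 -> slot 11
190: h=8 -> slot 8
721: h=6 -> slot 6
217: h=9 -> slot 9
365: h=1 -> slot 1
915: h=5 -> slot 5
14: h=1, h2=3, probe 1,4 -> slot 4
200: h=5, h2=9, probe 5,1,10 -> slot 10
967: h=5, h2=8, probe 5,0 -> slot 0
Table: [967, 365, —, —, 14, 915, 721, —, 190, 217, 200, 700, —]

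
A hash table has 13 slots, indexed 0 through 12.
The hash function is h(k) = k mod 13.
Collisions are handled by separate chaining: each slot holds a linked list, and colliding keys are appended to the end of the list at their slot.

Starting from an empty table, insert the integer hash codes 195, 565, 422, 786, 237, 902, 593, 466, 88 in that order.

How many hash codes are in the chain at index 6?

3

Insert 195: h=0, bucket 0 empty → new chain.
Insert 565: h=6, bucket 6 empty → new chain.
Insert 422: h=6, bucket 6 nonempty → append to chain.
Insert 786: h=6, bucket 6 nonempty → append to chain.
Insert 237: h=3, bucket 3 empty → new chain.
Insert 902: h=5, bucket 5 empty → new chain.
Insert 593: h=8, bucket 8 empty → new chain.
Insert 466: h=11, bucket 11 empty → new chain.
Insert 88: h=10, bucket 10 empty → new chain.
Final buckets:
0: 195
1: -
2: -
3: 237
4: -
5: 902
6: 565 -> 422 -> 786
7: -
8: 593
9: -
10: 88
11: 466
12: -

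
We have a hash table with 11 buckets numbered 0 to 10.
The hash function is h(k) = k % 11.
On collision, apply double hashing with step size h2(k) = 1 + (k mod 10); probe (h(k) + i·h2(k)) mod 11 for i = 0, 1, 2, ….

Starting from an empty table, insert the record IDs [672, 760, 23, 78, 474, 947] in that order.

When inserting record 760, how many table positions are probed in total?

672: h=1 -> slot 1
760: h=1, h2=1, probe 1,2 -> slot 2
23: h=1, h2=4, probe 1,5 -> slot 5
78: h=1, h2=9, probe 1,10 -> slot 10
474: h=1, h2=5, probe 1,6 -> slot 6
947: h=1, h2=8, probe 1,9 -> slot 9
Table: [∅, 672, 760, ∅, ∅, 23, 474, ∅, ∅, 947, 78]

2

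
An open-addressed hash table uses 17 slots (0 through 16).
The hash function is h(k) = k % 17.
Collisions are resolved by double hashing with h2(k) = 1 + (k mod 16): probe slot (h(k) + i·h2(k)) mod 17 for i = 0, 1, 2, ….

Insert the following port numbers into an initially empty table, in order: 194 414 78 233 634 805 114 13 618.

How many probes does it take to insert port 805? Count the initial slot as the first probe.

Insert 194: h=7, slot 7 empty -> index 7.
Insert 414: h=6, slot 6 empty -> index 6.
Insert 78: h=10, slot 10 empty -> index 10.
Insert 233: h=12, slot 12 empty -> index 12.
Insert 634: h=5, slot 5 empty -> index 5.
Insert 805: h=6, h2=6, slots 6,12 occupied -> index 1.
Insert 114: h=12, h2=3, slot 12 occupied -> index 15.
Insert 13: h=13, slot 13 empty -> index 13.
Insert 618: h=6, h2=11, slot 6 occupied -> index 0.
Table: [618, 805, —, —, —, 634, 414, 194, —, —, 78, —, 233, 13, —, 114, —]

3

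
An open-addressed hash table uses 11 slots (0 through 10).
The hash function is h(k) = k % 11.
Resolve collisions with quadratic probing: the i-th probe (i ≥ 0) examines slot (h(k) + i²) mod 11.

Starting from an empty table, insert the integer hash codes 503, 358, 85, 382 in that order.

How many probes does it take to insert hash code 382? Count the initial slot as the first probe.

3

Insert 503: h=8, slot 8 empty -> index 8.
Insert 358: h=6, slot 6 empty -> index 6.
Insert 85: h=8, slot 8 occupied -> index 9.
Insert 382: h=8, slots 8,9 occupied -> index 1.
Table: [-, 382, -, -, -, -, 358, -, 503, 85, -]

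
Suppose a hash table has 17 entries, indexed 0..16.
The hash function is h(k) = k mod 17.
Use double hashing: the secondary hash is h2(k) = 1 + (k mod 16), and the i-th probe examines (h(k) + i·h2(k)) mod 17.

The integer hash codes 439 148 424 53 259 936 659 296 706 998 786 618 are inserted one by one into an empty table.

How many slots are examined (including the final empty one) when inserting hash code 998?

439 hashes to 14; slot 14 is free → place at 14.
148 hashes to 12; slot 12 is free → place at 12.
424 hashes to 16; slot 16 is free → place at 16.
53 hashes to 2; slot 2 is free → place at 2.
259 hashes to 4; slot 4 is free → place at 4.
936 hashes to 1; slot 1 is free → place at 1.
659 hashes to 13; slot 13 is free → place at 13.
296 hashes to 7; slot 7 is free → place at 7.
706 hashes to 9; slot 9 is free → place at 9.
998 hashes to 12, h2=7; 12,2,9,16 taken → place at 6.
786 hashes to 4, h2=3; 4,7 taken → place at 10.
618 hashes to 6, h2=11; 6 taken → place at 0.
Table: [618, 936, 53, -, 259, -, 998, 296, -, 706, 786, -, 148, 659, 439, -, 424]

5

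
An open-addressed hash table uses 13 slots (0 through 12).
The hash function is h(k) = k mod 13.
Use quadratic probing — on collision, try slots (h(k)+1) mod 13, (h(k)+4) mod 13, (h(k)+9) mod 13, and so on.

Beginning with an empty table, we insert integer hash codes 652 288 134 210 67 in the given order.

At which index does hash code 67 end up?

652: h=2 -> slot 2
288: h=2, probe 2,3 -> slot 3
134: h=4 -> slot 4
210: h=2, probe 2,3,6 -> slot 6
67: h=2, probe 2,3,6,11 -> slot 11
Table: [., ., 652, 288, 134, ., 210, ., ., ., ., 67, .]

11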